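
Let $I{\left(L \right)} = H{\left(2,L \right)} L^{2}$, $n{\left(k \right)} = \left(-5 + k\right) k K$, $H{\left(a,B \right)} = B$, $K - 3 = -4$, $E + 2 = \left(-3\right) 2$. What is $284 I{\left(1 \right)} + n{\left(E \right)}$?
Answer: $180$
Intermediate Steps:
$E = -8$ ($E = -2 - 6 = -8$)
$K = -1$ ($K = 3 - 4 = -1$)
$n{\left(k \right)} = - k \left(-5 + k\right)$ ($n{\left(k \right)} = \left(-5 + k\right) k \left(-1\right) = k \left(-5 + k\right) \left(-1\right) = - k \left(-5 + k\right)$)
$I{\left(L \right)} = L^{3}$ ($I{\left(L \right)} = L L^{2} = L^{3}$)
$284 I{\left(1 \right)} + n{\left(E \right)} = 284 \cdot 1^{3} - 8 \left(5 - -8\right) = 284 \cdot 1 - 8 \left(5 + 8\right) = 284 - 104 = 180$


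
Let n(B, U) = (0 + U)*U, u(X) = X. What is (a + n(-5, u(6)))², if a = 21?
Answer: 3249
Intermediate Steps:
n(B, U) = U² (n(B, U) = U*U = U²)
(a + n(-5, u(6)))² = (21 + 6²)² = (21 + 36)² = 57² = 3249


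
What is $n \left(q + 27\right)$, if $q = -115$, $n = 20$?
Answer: $-1760$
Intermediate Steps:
$n \left(q + 27\right) = 20 \left(-115 + 27\right) = 20 \left(-88\right) = -1760$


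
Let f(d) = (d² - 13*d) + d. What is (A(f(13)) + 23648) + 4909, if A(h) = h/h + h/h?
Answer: 28559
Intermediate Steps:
f(d) = d² - 12*d
A(h) = 2 (A(h) = 1 + 1 = 2)
(A(f(13)) + 23648) + 4909 = (2 + 23648) + 4909 = 23650 + 4909 = 28559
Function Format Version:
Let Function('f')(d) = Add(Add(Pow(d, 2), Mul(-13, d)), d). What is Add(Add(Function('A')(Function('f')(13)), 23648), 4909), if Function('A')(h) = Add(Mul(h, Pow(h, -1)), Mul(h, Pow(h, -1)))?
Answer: 28559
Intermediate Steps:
Function('f')(d) = Add(Pow(d, 2), Mul(-12, d))
Function('A')(h) = 2 (Function('A')(h) = Add(1, 1) = 2)
Add(Add(Function('A')(Function('f')(13)), 23648), 4909) = Add(Add(2, 23648), 4909) = Add(23650, 4909) = 28559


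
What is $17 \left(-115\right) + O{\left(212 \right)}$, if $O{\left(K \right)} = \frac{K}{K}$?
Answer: $-1954$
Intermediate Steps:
$O{\left(K \right)} = 1$
$17 \left(-115\right) + O{\left(212 \right)} = 17 \left(-115\right) + 1 = -1955 + 1 = -1954$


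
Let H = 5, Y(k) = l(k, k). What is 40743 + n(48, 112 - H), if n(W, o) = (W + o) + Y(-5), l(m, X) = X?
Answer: 40893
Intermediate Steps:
Y(k) = k
n(W, o) = -5 + W + o (n(W, o) = (W + o) - 5 = -5 + W + o)
40743 + n(48, 112 - H) = 40743 + (-5 + 48 + (112 - 1*5)) = 40743 + (-5 + 48 + (112 - 5)) = 40743 + (-5 + 48 + 107) = 40743 + 150 = 40893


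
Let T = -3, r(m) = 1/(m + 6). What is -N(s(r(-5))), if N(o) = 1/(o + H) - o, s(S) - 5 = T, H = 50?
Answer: 103/52 ≈ 1.9808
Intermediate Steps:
r(m) = 1/(6 + m)
s(S) = 2 (s(S) = 5 - 3 = 2)
N(o) = 1/(50 + o) - o (N(o) = 1/(o + 50) - o = 1/(50 + o) - o)
-N(s(r(-5))) = -(1 - 1*2² - 50*2)/(50 + 2) = -(1 - 1*4 - 100)/52 = -(1 - 4 - 100)/52 = -(-103)/52 = -1*(-103/52) = 103/52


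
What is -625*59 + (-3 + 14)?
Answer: -36864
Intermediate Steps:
-625*59 + (-3 + 14) = -125*295 + 11 = -36875 + 11 = -36864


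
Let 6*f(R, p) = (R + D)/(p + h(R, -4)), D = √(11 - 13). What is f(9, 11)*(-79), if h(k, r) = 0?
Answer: -237/22 - 79*I*√2/66 ≈ -10.773 - 1.6928*I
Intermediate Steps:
D = I*√2 (D = √(-2) = I*√2 ≈ 1.4142*I)
f(R, p) = (R + I*√2)/(6*p) (f(R, p) = ((R + I*√2)/(p + 0))/6 = ((R + I*√2)/p)/6 = (R + I*√2)/(6*p))
f(9, 11)*(-79) = ((⅙)*(9 + I*√2)/11)*(-79) = ((⅙)*(1/11)*(9 + I*√2))*(-79) = (3/22 + I*√2/66)*(-79) = -237/22 - 79*I*√2/66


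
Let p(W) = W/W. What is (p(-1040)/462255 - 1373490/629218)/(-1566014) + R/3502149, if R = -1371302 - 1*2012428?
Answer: -18348230397189954217223/18990383228241414131985 ≈ -0.96619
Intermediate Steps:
p(W) = 1
R = -3383730 (R = -1371302 - 2012428 = -3383730)
(p(-1040)/462255 - 1373490/629218)/(-1566014) + R/3502149 = (1/462255 - 1373490/629218)/(-1566014) - 3383730/3502149 = (1*(1/462255) - 1373490*1/629218)*(-1/1566014) - 3383730*1/3502149 = (1/462255 - 686745/314609)*(-1/1566014) - 161130/166769 = -317450995366/145429583295*(-1/1566014) - 161130/166769 = 158725497683/113872381727068065 - 161130/166769 = -18348230397189954217223/18990383228241414131985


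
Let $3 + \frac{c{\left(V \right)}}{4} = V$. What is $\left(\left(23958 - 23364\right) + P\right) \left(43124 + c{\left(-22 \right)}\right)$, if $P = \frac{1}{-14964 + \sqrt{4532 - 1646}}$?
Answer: $\frac{953752594210304}{37319735} - \frac{21512 \sqrt{2886}}{111959205} \approx 2.5556 \cdot 10^{7}$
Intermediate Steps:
$c{\left(V \right)} = -12 + 4 V$
$P = \frac{1}{-14964 + \sqrt{2886}} \approx -6.7068 \cdot 10^{-5}$
$\left(\left(23958 - 23364\right) + P\right) \left(43124 + c{\left(-22 \right)}\right) = \left(\left(23958 - 23364\right) - \left(\frac{2494}{37319735} + \frac{\sqrt{2886}}{223918410}\right)\right) \left(43124 + \left(-12 + 4 \left(-22\right)\right)\right) = \left(\left(23958 - 23364\right) - \left(\frac{2494}{37319735} + \frac{\sqrt{2886}}{223918410}\right)\right) \left(43124 - 100\right) = \left(594 - \left(\frac{2494}{37319735} + \frac{\sqrt{2886}}{223918410}\right)\right) \left(43124 - 100\right) = \left(\frac{22167920096}{37319735} - \frac{\sqrt{2886}}{223918410}\right) 43024 = \frac{953752594210304}{37319735} - \frac{21512 \sqrt{2886}}{111959205}$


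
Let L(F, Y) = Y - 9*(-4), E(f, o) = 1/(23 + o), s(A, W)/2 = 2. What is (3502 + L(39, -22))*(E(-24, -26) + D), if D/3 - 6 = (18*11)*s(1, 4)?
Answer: 8416132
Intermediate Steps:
s(A, W) = 4 (s(A, W) = 2*2 = 4)
L(F, Y) = 36 + Y (L(F, Y) = Y + 36 = 36 + Y)
D = 2394 (D = 18 + 3*((18*11)*4) = 18 + 3*(198*4) = 18 + 3*792 = 18 + 2376 = 2394)
(3502 + L(39, -22))*(E(-24, -26) + D) = (3502 + (36 - 22))*(1/(23 - 26) + 2394) = (3502 + 14)*(1/(-3) + 2394) = 3516*(-⅓ + 2394) = 3516*(7181/3) = 8416132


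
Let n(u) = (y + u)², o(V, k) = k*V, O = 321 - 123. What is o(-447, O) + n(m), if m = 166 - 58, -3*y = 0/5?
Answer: -76842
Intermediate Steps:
O = 198
y = 0 (y = -0/5 = -⅓*0 = 0)
o(V, k) = V*k
m = 108
n(u) = u² (n(u) = (0 + u)² = u²)
o(-447, O) + n(m) = -447*198 + 108² = -88506 + 11664 = -76842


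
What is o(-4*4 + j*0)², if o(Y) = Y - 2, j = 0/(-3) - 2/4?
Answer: 324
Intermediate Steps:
j = -½ (j = 0*(-⅓) - 2*¼ = 0 - ½ = -½ ≈ -0.50000)
o(Y) = -2 + Y
o(-4*4 + j*0)² = (-2 + (-4*4 - ½*0))² = (-2 + (-16 + 0))² = (-2 - 16)² = (-18)² = 324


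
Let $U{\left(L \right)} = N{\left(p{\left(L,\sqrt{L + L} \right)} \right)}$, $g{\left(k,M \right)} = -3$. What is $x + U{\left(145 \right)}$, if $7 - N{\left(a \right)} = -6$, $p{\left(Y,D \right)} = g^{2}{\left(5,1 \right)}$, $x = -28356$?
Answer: $-28343$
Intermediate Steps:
$p{\left(Y,D \right)} = 9$ ($p{\left(Y,D \right)} = \left(-3\right)^{2} = 9$)
$N{\left(a \right)} = 13$ ($N{\left(a \right)} = 7 - -6 = 7 + 6 = 13$)
$U{\left(L \right)} = 13$
$x + U{\left(145 \right)} = -28356 + 13 = -28343$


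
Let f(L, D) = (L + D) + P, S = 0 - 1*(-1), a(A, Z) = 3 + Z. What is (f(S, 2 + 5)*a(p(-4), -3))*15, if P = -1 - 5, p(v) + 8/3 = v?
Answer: 0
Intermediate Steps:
p(v) = -8/3 + v
P = -6
S = 1 (S = 0 + 1 = 1)
f(L, D) = -6 + D + L (f(L, D) = (L + D) - 6 = (D + L) - 6 = -6 + D + L)
(f(S, 2 + 5)*a(p(-4), -3))*15 = ((-6 + (2 + 5) + 1)*(3 - 3))*15 = ((-6 + 7 + 1)*0)*15 = (2*0)*15 = 0*15 = 0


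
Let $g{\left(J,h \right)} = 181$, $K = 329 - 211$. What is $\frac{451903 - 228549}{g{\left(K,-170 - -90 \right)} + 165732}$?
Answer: $\frac{223354}{165913} \approx 1.3462$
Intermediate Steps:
$K = 118$
$\frac{451903 - 228549}{g{\left(K,-170 - -90 \right)} + 165732} = \frac{451903 - 228549}{181 + 165732} = \frac{223354}{165913}$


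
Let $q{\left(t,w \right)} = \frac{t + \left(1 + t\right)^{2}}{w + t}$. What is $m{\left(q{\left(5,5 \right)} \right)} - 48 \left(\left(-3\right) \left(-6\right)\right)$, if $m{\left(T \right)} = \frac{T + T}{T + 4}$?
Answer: $- \frac{69902}{81} \approx -862.99$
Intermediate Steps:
$q{\left(t,w \right)} = \frac{t + \left(1 + t\right)^{2}}{t + w}$
$m{\left(T \right)} = \frac{2 T}{4 + T}$
$m{\left(q{\left(5,5 \right)} \right)} - 48 \left(\left(-3\right) \left(-6\right)\right) = \frac{2 \frac{5 + \left(1 + 5\right)^{2}}{5 + 5}}{4 + \frac{5 + \left(1 + 5\right)^{2}}{5 + 5}} - 48 \left(\left(-3\right) \left(-6\right)\right) = \frac{2 \frac{5 + 6^{2}}{10}}{4 + \frac{5 + 6^{2}}{10}} - 864 = \frac{2 \frac{5 + 36}{10}}{4 + \frac{5 + 36}{10}} - 864 = \frac{2 \cdot \frac{1}{10} \cdot 41}{4 + \frac{1}{10} \cdot 41} - 864 = 2 \cdot \frac{41}{10} \frac{1}{4 + \frac{41}{10}} - 864 = 2 \cdot \frac{41}{10} \frac{1}{\frac{81}{10}} - 864 = 2 \cdot \frac{41}{10} \cdot \frac{10}{81} - 864 = \frac{82}{81} - 864 = - \frac{69902}{81}$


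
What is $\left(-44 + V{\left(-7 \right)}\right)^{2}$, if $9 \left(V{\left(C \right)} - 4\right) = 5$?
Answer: $\frac{126025}{81} \approx 1555.9$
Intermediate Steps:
$V{\left(C \right)} = \frac{41}{9}$ ($V{\left(C \right)} = 4 + \frac{1}{9} \cdot 5 = 4 + \frac{5}{9} = \frac{41}{9}$)
$\left(-44 + V{\left(-7 \right)}\right)^{2} = \left(-44 + \frac{41}{9}\right)^{2} = \left(- \frac{355}{9}\right)^{2} = \frac{126025}{81}$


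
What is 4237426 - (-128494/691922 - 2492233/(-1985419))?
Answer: 2910592023421149314/686877542659 ≈ 4.2374e+6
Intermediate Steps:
4237426 - (-128494/691922 - 2492233/(-1985419)) = 4237426 - (-128494*1/691922 - 2492233*(-1/1985419)) = 4237426 - (-64247/345961 + 2492233/1985419) = 4237426 - 1*734658206420/686877542659 = 4237426 - 734658206420/686877542659 = 2910592023421149314/686877542659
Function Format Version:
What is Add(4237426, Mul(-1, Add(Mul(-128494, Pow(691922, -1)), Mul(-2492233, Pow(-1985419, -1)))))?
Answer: Rational(2910592023421149314, 686877542659) ≈ 4.2374e+6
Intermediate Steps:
Add(4237426, Mul(-1, Add(Mul(-128494, Pow(691922, -1)), Mul(-2492233, Pow(-1985419, -1))))) = Add(4237426, Mul(-1, Add(Mul(-128494, Rational(1, 691922)), Mul(-2492233, Rational(-1, 1985419))))) = Add(4237426, Mul(-1, Add(Rational(-64247, 345961), Rational(2492233, 1985419)))) = Add(4237426, Mul(-1, Rational(734658206420, 686877542659))) = Add(4237426, Rational(-734658206420, 686877542659)) = Rational(2910592023421149314, 686877542659)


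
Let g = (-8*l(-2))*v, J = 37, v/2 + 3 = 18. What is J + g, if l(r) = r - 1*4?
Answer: 1477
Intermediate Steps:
v = 30 (v = -6 + 2*18 = -6 + 36 = 30)
l(r) = -4 + r (l(r) = r - 4 = -4 + r)
g = 1440 (g = -8*(-4 - 2)*30 = -8*(-6)*30 = 48*30 = 1440)
J + g = 37 + 1440 = 1477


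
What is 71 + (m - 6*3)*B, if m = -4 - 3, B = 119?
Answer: -2904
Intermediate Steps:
m = -7
71 + (m - 6*3)*B = 71 + (-7 - 6*3)*119 = 71 + (-7 - 18)*119 = 71 - 25*119 = 71 - 2975 = -2904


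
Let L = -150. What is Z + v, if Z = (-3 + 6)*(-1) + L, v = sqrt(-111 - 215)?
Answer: -153 + I*sqrt(326) ≈ -153.0 + 18.055*I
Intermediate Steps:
v = I*sqrt(326) (v = sqrt(-326) = I*sqrt(326) ≈ 18.055*I)
Z = -153 (Z = (-3 + 6)*(-1) - 150 = 3*(-1) - 150 = -3 - 150 = -153)
Z + v = -153 + I*sqrt(326)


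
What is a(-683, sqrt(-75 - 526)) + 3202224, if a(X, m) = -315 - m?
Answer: 3201909 - I*sqrt(601) ≈ 3.2019e+6 - 24.515*I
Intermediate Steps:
a(-683, sqrt(-75 - 526)) + 3202224 = (-315 - sqrt(-75 - 526)) + 3202224 = (-315 - sqrt(-601)) + 3202224 = (-315 - I*sqrt(601)) + 3202224 = 3201909 - I*sqrt(601)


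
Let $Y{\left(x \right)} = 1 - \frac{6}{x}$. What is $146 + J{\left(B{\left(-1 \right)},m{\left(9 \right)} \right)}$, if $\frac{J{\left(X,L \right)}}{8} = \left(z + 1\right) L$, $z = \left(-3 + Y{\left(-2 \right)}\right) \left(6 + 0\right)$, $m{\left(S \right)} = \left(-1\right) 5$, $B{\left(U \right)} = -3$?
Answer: $-134$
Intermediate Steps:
$Y{\left(x \right)} = 1 - \frac{6}{x}$
$m{\left(S \right)} = -5$
$z = 6$ ($z = \left(-3 + \frac{-6 - 2}{-2}\right) \left(6 + 0\right) = \left(-3 - -4\right) 6 = \left(-3 + 4\right) 6 = 1 \cdot 6 = 6$)
$J{\left(X,L \right)} = 56 L$ ($J{\left(X,L \right)} = 8 \left(6 + 1\right) L = 8 \cdot 7 L = 56 L$)
$146 + J{\left(B{\left(-1 \right)},m{\left(9 \right)} \right)} = 146 + 56 \left(-5\right) = 146 - 280 = -134$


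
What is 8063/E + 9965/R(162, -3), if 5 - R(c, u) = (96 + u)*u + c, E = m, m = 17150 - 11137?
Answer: 60903231/733586 ≈ 83.021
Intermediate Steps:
m = 6013
E = 6013
R(c, u) = 5 - c - u*(96 + u) (R(c, u) = 5 - ((96 + u)*u + c) = 5 - (u*(96 + u) + c) = 5 - (c + u*(96 + u)) = 5 + (-c - u*(96 + u)) = 5 - c - u*(96 + u))
8063/E + 9965/R(162, -3) = 8063/6013 + 9965/(5 - 1*162 - 1*(-3)² - 96*(-3)) = 8063*(1/6013) + 9965/(5 - 162 - 1*9 + 288) = 8063/6013 + 9965/(5 - 162 - 9 + 288) = 8063/6013 + 9965/122 = 60903231/733586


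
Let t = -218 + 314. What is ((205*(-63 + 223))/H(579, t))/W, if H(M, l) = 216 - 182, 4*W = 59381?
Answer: 65600/1009477 ≈ 0.064984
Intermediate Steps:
W = 59381/4 (W = (¼)*59381 = 59381/4 ≈ 14845.)
t = 96
H(M, l) = 34
((205*(-63 + 223))/H(579, t))/W = ((205*(-63 + 223))/34)/(59381/4) = ((205*160)*(1/34))*(4/59381) = (32800*(1/34))*(4/59381) = (16400/17)*(4/59381) = 65600/1009477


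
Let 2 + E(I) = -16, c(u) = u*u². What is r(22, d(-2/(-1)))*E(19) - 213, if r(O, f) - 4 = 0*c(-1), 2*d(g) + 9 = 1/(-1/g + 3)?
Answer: -285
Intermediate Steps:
c(u) = u³
E(I) = -18 (E(I) = -2 - 16 = -18)
d(g) = -9/2 + 1/(2*(3 - 1/g)) (d(g) = -9/2 + 1/(2*(-1/g + 3)) = -9/2 + 1/(2*(3 - 1/g)))
r(O, f) = 4 (r(O, f) = 4 + 0*(-1)³ = 4 + 0*(-1) = 4 + 0 = 4)
r(22, d(-2/(-1)))*E(19) - 213 = 4*(-18) - 213 = -72 - 213 = -285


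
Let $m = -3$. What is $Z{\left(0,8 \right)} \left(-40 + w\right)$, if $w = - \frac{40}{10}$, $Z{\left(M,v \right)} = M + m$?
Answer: $132$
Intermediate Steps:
$Z{\left(M,v \right)} = -3 + M$ ($Z{\left(M,v \right)} = M - 3 = -3 + M$)
$w = -4$ ($w = \left(-40\right) \frac{1}{10} = -4$)
$Z{\left(0,8 \right)} \left(-40 + w\right) = \left(-3 + 0\right) \left(-40 - 4\right) = \left(-3\right) \left(-44\right) = 132$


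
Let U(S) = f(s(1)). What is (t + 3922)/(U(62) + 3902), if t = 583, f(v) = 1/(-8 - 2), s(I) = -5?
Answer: 45050/39019 ≈ 1.1546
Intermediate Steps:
f(v) = -1/10 (f(v) = 1/(-10) = -1/10)
U(S) = -1/10
(t + 3922)/(U(62) + 3902) = (583 + 3922)/(-1/10 + 3902) = 4505/(39019/10) = 4505*(10/39019) = 45050/39019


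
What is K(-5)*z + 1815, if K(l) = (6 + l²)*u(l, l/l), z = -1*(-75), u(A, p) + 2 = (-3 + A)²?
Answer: 145965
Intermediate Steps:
u(A, p) = -2 + (-3 + A)²
z = 75
K(l) = (-2 + (-3 + l)²)*(6 + l²) (K(l) = (6 + l²)*(-2 + (-3 + l)²) = (-2 + (-3 + l)²)*(6 + l²))
K(-5)*z + 1815 = ((-2 + (-3 - 5)²)*(6 + (-5)²))*75 + 1815 = ((-2 + (-8)²)*(6 + 25))*75 + 1815 = ((-2 + 64)*31)*75 + 1815 = (62*31)*75 + 1815 = 1922*75 + 1815 = 144150 + 1815 = 145965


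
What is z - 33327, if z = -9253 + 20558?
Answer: -22022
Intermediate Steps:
z = 11305
z - 33327 = 11305 - 33327 = -22022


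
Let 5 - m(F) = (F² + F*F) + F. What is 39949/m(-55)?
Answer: -39949/5990 ≈ -6.6693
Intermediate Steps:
m(F) = 5 - F - 2*F² (m(F) = 5 - ((F² + F*F) + F) = 5 - ((F² + F²) + F) = 5 - (2*F² + F) = 5 - (F + 2*F²) = 5 + (-F - 2*F²) = 5 - F - 2*F²)
39949/m(-55) = 39949/(5 - 1*(-55) - 2*(-55)²) = 39949/(5 + 55 - 2*3025) = 39949/(5 + 55 - 6050) = 39949/(-5990) = 39949*(-1/5990) = -39949/5990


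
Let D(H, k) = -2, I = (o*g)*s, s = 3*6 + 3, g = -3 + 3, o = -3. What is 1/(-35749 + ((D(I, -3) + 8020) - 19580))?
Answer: -1/47311 ≈ -2.1137e-5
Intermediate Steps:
g = 0
s = 21 (s = 18 + 3 = 21)
I = 0 (I = -3*0*21 = 0*21 = 0)
1/(-35749 + ((D(I, -3) + 8020) - 19580)) = 1/(-35749 + ((-2 + 8020) - 19580)) = 1/(-35749 + (8018 - 19580)) = 1/(-35749 - 11562) = 1/(-47311) = -1/47311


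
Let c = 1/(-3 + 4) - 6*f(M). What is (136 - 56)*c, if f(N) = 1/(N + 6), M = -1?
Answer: -16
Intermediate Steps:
f(N) = 1/(6 + N)
c = -1/5 (c = 1/(-3 + 4) - 6/(6 - 1) = 1/1 - 6/5 = 1 - 6*1/5 = 1 - 6/5 = -1/5 ≈ -0.20000)
(136 - 56)*c = (136 - 56)*(-1/5) = 80*(-1/5) = -16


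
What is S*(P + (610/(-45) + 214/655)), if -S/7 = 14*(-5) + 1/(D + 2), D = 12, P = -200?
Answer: -615293668/5895 ≈ -1.0438e+5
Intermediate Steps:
S = 979/2 (S = -7*(14*(-5) + 1/(12 + 2)) = -7*(-70 + 1/14) = -7*(-979/14) = 979/2 ≈ 489.50)
S*(P + (610/(-45) + 214/655)) = 979*(-200 + (610/(-45) + 214/655))/2 = 979*(-200 + (610*(-1/45) + 214*(1/655)))/2 = 979*(-200 + (-122/9 + 214/655))/2 = 979*(-200 - 77984/5895)/2 = (979/2)*(-1256984/5895) = -615293668/5895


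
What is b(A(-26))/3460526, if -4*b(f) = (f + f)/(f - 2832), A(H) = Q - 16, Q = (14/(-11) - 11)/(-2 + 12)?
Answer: -379/433832302516 ≈ -8.7361e-10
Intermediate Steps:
Q = -27/22 (Q = (14*(-1/11) - 11)/10 = (-14/11 - 11)*(1/10) = -135/11*1/10 = -27/22 ≈ -1.2273)
A(H) = -379/22 (A(H) = -27/22 - 16 = -379/22)
b(f) = -f/(2*(-2832 + f)) (b(f) = -(f + f)/(4*(f - 2832)) = -2*f/(4*(-2832 + f)) = -f/(2*(-2832 + f)))
b(A(-26))/3460526 = -1*(-379/22)/(-5664 + 2*(-379/22))/3460526 = -1*(-379/22)/(-5664 - 379/11)*(1/3460526) = -1*(-379/22)/(-62683/11)*(1/3460526) = -1*(-379/22)*(-11/62683)*(1/3460526) = -379/125366*1/3460526 = -379/433832302516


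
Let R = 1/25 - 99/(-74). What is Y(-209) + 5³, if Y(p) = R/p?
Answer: 48328701/386650 ≈ 124.99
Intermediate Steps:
R = 2549/1850 (R = 1*(1/25) - 99*(-1/74) = 1/25 + 99/74 = 2549/1850 ≈ 1.3778)
Y(p) = 2549/(1850*p)
Y(-209) + 5³ = (2549/1850)/(-209) + 5³ = (2549/1850)*(-1/209) + 125 = -2549/386650 + 125 = 48328701/386650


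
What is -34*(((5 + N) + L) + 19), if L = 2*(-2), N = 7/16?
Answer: -5559/8 ≈ -694.88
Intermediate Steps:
N = 7/16 (N = 7*(1/16) = 7/16 ≈ 0.43750)
L = -4
-34*(((5 + N) + L) + 19) = -34*(((5 + 7/16) - 4) + 19) = -34*((87/16 - 4) + 19) = -34*(23/16 + 19) = -34*327/16 = -5559/8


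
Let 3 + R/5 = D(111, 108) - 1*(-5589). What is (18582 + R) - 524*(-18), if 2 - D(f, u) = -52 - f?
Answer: 56769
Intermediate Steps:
D(f, u) = 54 + f (D(f, u) = 2 - (-52 - f) = 2 + (52 + f) = 54 + f)
R = 28755 (R = -15 + 5*((54 + 111) - 1*(-5589)) = -15 + 5*(165 + 5589) = -15 + 5*5754 = -15 + 28770 = 28755)
(18582 + R) - 524*(-18) = (18582 + 28755) - 524*(-18) = 47337 + 9432 = 56769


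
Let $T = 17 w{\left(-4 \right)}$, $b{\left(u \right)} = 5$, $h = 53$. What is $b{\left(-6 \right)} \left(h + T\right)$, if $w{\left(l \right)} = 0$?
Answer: $265$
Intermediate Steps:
$T = 0$ ($T = 17 \cdot 0 = 0$)
$b{\left(-6 \right)} \left(h + T\right) = 5 \left(53 + 0\right) = 5 \cdot 53 = 265$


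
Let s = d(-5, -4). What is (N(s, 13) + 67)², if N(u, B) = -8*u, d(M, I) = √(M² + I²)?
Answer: 7113 - 1072*√41 ≈ 248.85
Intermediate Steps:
d(M, I) = √(I² + M²)
s = √41 (s = √((-4)² + (-5)²) = √(16 + 25) = √41 ≈ 6.4031)
(N(s, 13) + 67)² = (-8*√41 + 67)² = (67 - 8*√41)²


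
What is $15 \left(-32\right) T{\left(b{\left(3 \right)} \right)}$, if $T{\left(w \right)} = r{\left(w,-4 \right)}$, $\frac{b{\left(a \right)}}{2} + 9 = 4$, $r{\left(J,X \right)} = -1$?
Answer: $480$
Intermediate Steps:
$b{\left(a \right)} = -10$ ($b{\left(a \right)} = -18 + 2 \cdot 4 = -18 + 8 = -10$)
$T{\left(w \right)} = -1$
$15 \left(-32\right) T{\left(b{\left(3 \right)} \right)} = 15 \left(-32\right) \left(-1\right) = \left(-480\right) \left(-1\right) = 480$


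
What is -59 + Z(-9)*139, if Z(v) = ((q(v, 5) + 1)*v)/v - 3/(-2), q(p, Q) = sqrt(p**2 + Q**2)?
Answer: 577/2 + 139*sqrt(106) ≈ 1719.6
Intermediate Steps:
q(p, Q) = sqrt(Q**2 + p**2)
Z(v) = 5/2 + sqrt(25 + v**2) (Z(v) = ((sqrt(5**2 + v**2) + 1)*v)/v - 3/(-2) = ((sqrt(25 + v**2) + 1)*v)/v - 3*(-1/2) = ((1 + sqrt(25 + v**2))*v)/v + 3/2 = (v*(1 + sqrt(25 + v**2)))/v + 3/2 = (1 + sqrt(25 + v**2)) + 3/2 = 5/2 + sqrt(25 + v**2))
-59 + Z(-9)*139 = -59 + (5/2 + sqrt(25 + (-9)**2))*139 = -59 + (5/2 + sqrt(25 + 81))*139 = -59 + (5/2 + sqrt(106))*139 = -59 + (695/2 + 139*sqrt(106)) = 577/2 + 139*sqrt(106)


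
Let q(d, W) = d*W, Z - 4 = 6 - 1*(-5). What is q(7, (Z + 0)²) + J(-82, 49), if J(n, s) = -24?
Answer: 1551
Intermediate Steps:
Z = 15 (Z = 4 + (6 - 1*(-5)) = 4 + (6 + 5) = 4 + 11 = 15)
q(d, W) = W*d
q(7, (Z + 0)²) + J(-82, 49) = (15 + 0)²*7 - 24 = 15²*7 - 24 = 225*7 - 24 = 1575 - 24 = 1551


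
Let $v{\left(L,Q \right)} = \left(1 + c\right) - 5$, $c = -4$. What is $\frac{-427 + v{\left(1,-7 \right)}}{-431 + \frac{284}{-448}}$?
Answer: $\frac{1680}{1667} \approx 1.0078$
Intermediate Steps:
$v{\left(L,Q \right)} = -8$ ($v{\left(L,Q \right)} = \left(1 - 4\right) - 5 = -3 - 5 = -8$)
$\frac{-427 + v{\left(1,-7 \right)}}{-431 + \frac{284}{-448}} = \frac{-427 - 8}{-431 + \frac{284}{-448}} = - \frac{435}{-431 + 284 \left(- \frac{1}{448}\right)} = - \frac{435}{-431 - \frac{71}{112}} = - \frac{435}{- \frac{48343}{112}} = \left(-435\right) \left(- \frac{112}{48343}\right) = \frac{1680}{1667}$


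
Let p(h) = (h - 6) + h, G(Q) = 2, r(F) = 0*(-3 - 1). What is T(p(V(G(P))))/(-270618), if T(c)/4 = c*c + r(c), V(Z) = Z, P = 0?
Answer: -8/135309 ≈ -5.9124e-5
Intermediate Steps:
r(F) = 0 (r(F) = 0*(-4) = 0)
p(h) = -6 + 2*h (p(h) = (-6 + h) + h = -6 + 2*h)
T(c) = 4*c² (T(c) = 4*(c*c + 0) = 4*(c² + 0) = 4*c²)
T(p(V(G(P))))/(-270618) = (4*(-6 + 2*2)²)/(-270618) = (4*(-6 + 4)²)*(-1/270618) = (4*(-2)²)*(-1/270618) = (4*4)*(-1/270618) = 16*(-1/270618) = -8/135309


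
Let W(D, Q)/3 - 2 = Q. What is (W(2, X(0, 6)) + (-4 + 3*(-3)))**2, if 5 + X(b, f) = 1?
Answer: 361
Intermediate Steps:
X(b, f) = -4 (X(b, f) = -5 + 1 = -4)
W(D, Q) = 6 + 3*Q
(W(2, X(0, 6)) + (-4 + 3*(-3)))**2 = ((6 + 3*(-4)) + (-4 + 3*(-3)))**2 = ((6 - 12) + (-4 - 9))**2 = (-6 - 13)**2 = (-19)**2 = 361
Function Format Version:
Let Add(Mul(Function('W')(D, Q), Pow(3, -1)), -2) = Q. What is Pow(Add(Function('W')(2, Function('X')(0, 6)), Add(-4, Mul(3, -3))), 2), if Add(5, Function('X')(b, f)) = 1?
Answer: 361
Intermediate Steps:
Function('X')(b, f) = -4 (Function('X')(b, f) = Add(-5, 1) = -4)
Function('W')(D, Q) = Add(6, Mul(3, Q))
Pow(Add(Function('W')(2, Function('X')(0, 6)), Add(-4, Mul(3, -3))), 2) = Pow(Add(Add(6, Mul(3, -4)), Add(-4, Mul(3, -3))), 2) = Pow(Add(Add(6, -12), Add(-4, -9)), 2) = Pow(Add(-6, -13), 2) = Pow(-19, 2) = 361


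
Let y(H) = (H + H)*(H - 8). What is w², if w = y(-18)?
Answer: 876096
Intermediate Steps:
y(H) = 2*H*(-8 + H) (y(H) = (2*H)*(-8 + H) = 2*H*(-8 + H))
w = 936 (w = 2*(-18)*(-8 - 18) = 2*(-18)*(-26) = 936)
w² = 936² = 876096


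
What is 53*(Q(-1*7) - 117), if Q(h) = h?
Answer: -6572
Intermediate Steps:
53*(Q(-1*7) - 117) = 53*(-1*7 - 117) = 53*(-7 - 117) = 53*(-124) = -6572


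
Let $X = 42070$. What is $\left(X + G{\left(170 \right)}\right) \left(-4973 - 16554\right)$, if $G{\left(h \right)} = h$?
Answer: $-909300480$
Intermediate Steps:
$\left(X + G{\left(170 \right)}\right) \left(-4973 - 16554\right) = \left(42070 + 170\right) \left(-4973 - 16554\right) = 42240 \left(-21527\right) = -909300480$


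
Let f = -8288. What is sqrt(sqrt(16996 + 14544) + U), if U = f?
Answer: sqrt(-8288 + 2*sqrt(7885)) ≈ 90.058*I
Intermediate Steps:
U = -8288
sqrt(sqrt(16996 + 14544) + U) = sqrt(sqrt(16996 + 14544) - 8288) = sqrt(sqrt(31540) - 8288) = sqrt(2*sqrt(7885) - 8288) = sqrt(-8288 + 2*sqrt(7885))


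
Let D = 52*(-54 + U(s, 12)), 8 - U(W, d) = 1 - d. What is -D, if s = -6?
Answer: 1820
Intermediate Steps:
U(W, d) = 7 + d (U(W, d) = 8 - (1 - d) = 8 + (-1 + d) = 7 + d)
D = -1820 (D = 52*(-54 + (7 + 12)) = 52*(-54 + 19) = 52*(-35) = -1820)
-D = -1*(-1820) = 1820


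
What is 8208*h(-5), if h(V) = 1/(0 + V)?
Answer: -8208/5 ≈ -1641.6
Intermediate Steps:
h(V) = 1/V
8208*h(-5) = 8208/(-5) = 8208*(-1/5) = -8208/5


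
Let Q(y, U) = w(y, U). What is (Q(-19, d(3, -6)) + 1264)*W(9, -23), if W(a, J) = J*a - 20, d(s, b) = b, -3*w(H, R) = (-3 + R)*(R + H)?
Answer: -269903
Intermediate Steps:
w(H, R) = -(-3 + R)*(H + R)/3 (w(H, R) = -(-3 + R)*(R + H)/3 = -(-3 + R)*(H + R)/3)
W(a, J) = -20 + J*a
Q(y, U) = U + y - U²/3 - U*y/3 (Q(y, U) = y + U - U²/3 - y*U/3 = y + U - U²/3 - U*y/3 = U + y - U²/3 - U*y/3)
(Q(-19, d(3, -6)) + 1264)*W(9, -23) = ((-6 - 19 - ⅓*(-6)² - ⅓*(-6)*(-19)) + 1264)*(-20 - 23*9) = ((-6 - 19 - ⅓*36 - 38) + 1264)*(-20 - 207) = ((-6 - 19 - 12 - 38) + 1264)*(-227) = (-75 + 1264)*(-227) = 1189*(-227) = -269903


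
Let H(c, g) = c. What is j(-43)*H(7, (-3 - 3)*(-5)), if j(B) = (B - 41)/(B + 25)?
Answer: 98/3 ≈ 32.667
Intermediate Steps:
j(B) = (-41 + B)/(25 + B)
j(-43)*H(7, (-3 - 3)*(-5)) = ((-41 - 43)/(25 - 43))*7 = (-84/(-18))*7 = -1/18*(-84)*7 = (14/3)*7 = 98/3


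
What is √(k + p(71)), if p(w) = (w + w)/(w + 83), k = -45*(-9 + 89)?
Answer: I*√21338933/77 ≈ 59.992*I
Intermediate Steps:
k = -3600 (k = -45*80 = -3600)
p(w) = 2*w/(83 + w) (p(w) = (2*w)/(83 + w) = 2*w/(83 + w))
√(k + p(71)) = √(-3600 + 2*71/(83 + 71)) = √(-3600 + 2*71/154) = √(-3600 + 2*71*(1/154)) = √(-3600 + 71/77) = √(-277129/77) = I*√21338933/77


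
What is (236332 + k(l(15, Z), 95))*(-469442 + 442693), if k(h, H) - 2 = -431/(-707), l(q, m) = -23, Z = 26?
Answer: -4469452132181/707 ≈ -6.3217e+9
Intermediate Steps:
k(h, H) = 1845/707 (k(h, H) = 2 - 431/(-707) = 2 - 431*(-1/707) = 2 + 431/707 = 1845/707)
(236332 + k(l(15, Z), 95))*(-469442 + 442693) = (236332 + 1845/707)*(-469442 + 442693) = (167088569/707)*(-26749) = -4469452132181/707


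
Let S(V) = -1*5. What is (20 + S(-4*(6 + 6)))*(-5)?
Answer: -75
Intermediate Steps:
S(V) = -5
(20 + S(-4*(6 + 6)))*(-5) = (20 - 5)*(-5) = 15*(-5) = -75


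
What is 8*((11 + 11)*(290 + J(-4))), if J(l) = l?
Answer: 50336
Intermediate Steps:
8*((11 + 11)*(290 + J(-4))) = 8*((11 + 11)*(290 - 4)) = 8*(22*286) = 8*6292 = 50336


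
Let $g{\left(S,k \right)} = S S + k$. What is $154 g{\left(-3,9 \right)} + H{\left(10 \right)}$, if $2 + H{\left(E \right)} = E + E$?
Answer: $2790$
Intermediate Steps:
$g{\left(S,k \right)} = k + S^{2}$ ($g{\left(S,k \right)} = S^{2} + k = k + S^{2}$)
$H{\left(E \right)} = -2 + 2 E$ ($H{\left(E \right)} = -2 + \left(E + E\right) = -2 + 2 E$)
$154 g{\left(-3,9 \right)} + H{\left(10 \right)} = 154 \left(9 + \left(-3\right)^{2}\right) + \left(-2 + 2 \cdot 10\right) = 154 \left(9 + 9\right) + \left(-2 + 20\right) = 154 \cdot 18 + 18 = 2772 + 18 = 2790$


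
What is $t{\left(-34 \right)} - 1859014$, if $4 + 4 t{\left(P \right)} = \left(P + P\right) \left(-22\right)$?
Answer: $-1858641$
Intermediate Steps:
$t{\left(P \right)} = -1 - 11 P$ ($t{\left(P \right)} = -1 + \frac{\left(P + P\right) \left(-22\right)}{4} = -1 + \frac{2 P \left(-22\right)}{4} = -1 + \frac{\left(-44\right) P}{4} = -1 - 11 P$)
$t{\left(-34 \right)} - 1859014 = \left(-1 - -374\right) - 1859014 = \left(-1 + 374\right) - 1859014 = 373 - 1859014 = -1858641$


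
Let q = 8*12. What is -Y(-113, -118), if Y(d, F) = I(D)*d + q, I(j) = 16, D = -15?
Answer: 1712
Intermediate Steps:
q = 96
Y(d, F) = 96 + 16*d (Y(d, F) = 16*d + 96 = 96 + 16*d)
-Y(-113, -118) = -(96 + 16*(-113)) = -(96 - 1808) = -1*(-1712) = 1712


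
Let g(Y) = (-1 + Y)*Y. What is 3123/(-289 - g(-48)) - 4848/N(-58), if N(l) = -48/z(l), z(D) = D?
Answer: -15474101/2641 ≈ -5859.2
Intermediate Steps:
g(Y) = Y*(-1 + Y)
N(l) = -48/l
3123/(-289 - g(-48)) - 4848/N(-58) = 3123/(-289 - (-48)*(-1 - 48)) - 4848/((-48/(-58))) = 3123/(-289 - (-48)*(-49)) - 4848/((-48*(-1/58))) = 3123/(-289 - 1*2352) - 4848/24/29 = 3123/(-289 - 2352) - 4848*29/24 = 3123/(-2641) - 5858 = 3123*(-1/2641) - 5858 = -3123/2641 - 5858 = -15474101/2641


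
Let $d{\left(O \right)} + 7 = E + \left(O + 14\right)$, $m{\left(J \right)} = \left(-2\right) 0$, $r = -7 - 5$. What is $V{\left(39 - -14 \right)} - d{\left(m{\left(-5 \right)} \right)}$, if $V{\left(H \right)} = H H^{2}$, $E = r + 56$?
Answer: $148826$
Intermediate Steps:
$r = -12$ ($r = -7 - 5 = -12$)
$m{\left(J \right)} = 0$
$E = 44$ ($E = -12 + 56 = 44$)
$V{\left(H \right)} = H^{3}$
$d{\left(O \right)} = 51 + O$ ($d{\left(O \right)} = -7 + \left(44 + \left(O + 14\right)\right) = -7 + \left(44 + \left(14 + O\right)\right) = -7 + \left(58 + O\right) = 51 + O$)
$V{\left(39 - -14 \right)} - d{\left(m{\left(-5 \right)} \right)} = \left(39 - -14\right)^{3} - \left(51 + 0\right) = \left(39 + 14\right)^{3} - 51 = 53^{3} - 51 = 148877 - 51 = 148826$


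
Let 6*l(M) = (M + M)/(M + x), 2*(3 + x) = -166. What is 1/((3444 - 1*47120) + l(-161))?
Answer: -741/32363755 ≈ -2.2896e-5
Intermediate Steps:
x = -86 (x = -3 + (½)*(-166) = -3 - 83 = -86)
l(M) = M/(3*(-86 + M)) (l(M) = ((M + M)/(M - 86))/6 = ((2*M)/(-86 + M))/6 = (2*M/(-86 + M))/6 = M/(3*(-86 + M)))
1/((3444 - 1*47120) + l(-161)) = 1/((3444 - 1*47120) + (⅓)*(-161)/(-86 - 161)) = 1/((3444 - 47120) + (⅓)*(-161)/(-247)) = 1/(-43676 + (⅓)*(-161)*(-1/247)) = 1/(-43676 + 161/741) = 1/(-32363755/741) = -741/32363755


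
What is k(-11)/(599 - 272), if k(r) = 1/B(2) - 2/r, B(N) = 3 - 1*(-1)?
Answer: 19/14388 ≈ 0.0013205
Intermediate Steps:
B(N) = 4 (B(N) = 3 + 1 = 4)
k(r) = ¼ - 2/r (k(r) = 1/4 - 2/r = 1*(¼) - 2/r = ¼ - 2/r)
k(-11)/(599 - 272) = ((¼)*(-8 - 11)/(-11))/(599 - 272) = ((¼)*(-1/11)*(-19))/327 = (19/44)*(1/327) = 19/14388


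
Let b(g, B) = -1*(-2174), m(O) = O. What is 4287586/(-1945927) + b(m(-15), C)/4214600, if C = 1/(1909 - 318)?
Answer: -9033114755151/4100651967100 ≈ -2.2028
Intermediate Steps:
C = 1/1591 ≈ 0.00062854
b(g, B) = 2174
4287586/(-1945927) + b(m(-15), C)/4214600 = 4287586/(-1945927) + 2174/4214600 = 4287586*(-1/1945927) + 2174*(1/4214600) = -4287586/1945927 + 1087/2107300 = -9033114755151/4100651967100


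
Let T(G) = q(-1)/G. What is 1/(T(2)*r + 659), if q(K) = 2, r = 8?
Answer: 1/667 ≈ 0.0014993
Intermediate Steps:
T(G) = 2/G
1/(T(2)*r + 659) = 1/((2/2)*8 + 659) = 1/((2*(½))*8 + 659) = 1/(1*8 + 659) = 1/(8 + 659) = 1/667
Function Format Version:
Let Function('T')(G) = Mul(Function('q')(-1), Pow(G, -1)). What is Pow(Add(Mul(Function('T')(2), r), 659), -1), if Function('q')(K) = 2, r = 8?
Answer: Rational(1, 667) ≈ 0.0014993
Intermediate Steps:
Function('T')(G) = Mul(2, Pow(G, -1))
Pow(Add(Mul(Function('T')(2), r), 659), -1) = Pow(Add(Mul(Mul(2, Pow(2, -1)), 8), 659), -1) = Pow(Add(Mul(Mul(2, Rational(1, 2)), 8), 659), -1) = Pow(Add(Mul(1, 8), 659), -1) = Pow(Add(8, 659), -1) = Pow(667, -1) = Rational(1, 667)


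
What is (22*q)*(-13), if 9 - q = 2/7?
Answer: -17446/7 ≈ -2492.3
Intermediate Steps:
q = 61/7 (q = 9 - 2/7 = 61/7 ≈ 8.7143)
(22*q)*(-13) = (22*(61/7))*(-13) = (1342/7)*(-13) = -17446/7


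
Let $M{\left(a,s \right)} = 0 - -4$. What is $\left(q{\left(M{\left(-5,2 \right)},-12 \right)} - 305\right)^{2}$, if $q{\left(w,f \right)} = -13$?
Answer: $101124$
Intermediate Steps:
$M{\left(a,s \right)} = 4$ ($M{\left(a,s \right)} = 0 + 4 = 4$)
$\left(q{\left(M{\left(-5,2 \right)},-12 \right)} - 305\right)^{2} = \left(-13 - 305\right)^{2} = \left(-318\right)^{2} = 101124$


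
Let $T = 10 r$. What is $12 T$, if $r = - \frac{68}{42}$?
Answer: $- \frac{1360}{7} \approx -194.29$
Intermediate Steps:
$r = - \frac{34}{21}$ ($r = \left(-68\right) \frac{1}{42} = - \frac{34}{21} \approx -1.619$)
$T = - \frac{340}{21}$ ($T = 10 \left(- \frac{34}{21}\right) = - \frac{340}{21} \approx -16.19$)
$12 T = 12 \left(- \frac{340}{21}\right) = - \frac{1360}{7}$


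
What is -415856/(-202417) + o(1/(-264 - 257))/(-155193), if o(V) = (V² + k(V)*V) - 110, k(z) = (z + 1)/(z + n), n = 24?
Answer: 219106159138232024083/106612662695932624863 ≈ 2.0552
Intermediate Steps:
k(z) = (1 + z)/(24 + z) (k(z) = (z + 1)/(z + 24) = (1 + z)/(24 + z))
o(V) = -110 + V² + V*(1 + V)/(24 + V) (o(V) = (V² + ((1 + V)/(24 + V))*V) - 110 = (V² + V*(1 + V)/(24 + V)) - 110 = -110 + V² + V*(1 + V)/(24 + V))
-415856/(-202417) + o(1/(-264 - 257))/(-155193) = -415856/(-202417) + (((1 + 1/(-264 - 257))/(-264 - 257) + (-110 + (1/(-264 - 257))²)*(24 + 1/(-264 - 257)))/(24 + 1/(-264 - 257)))/(-155193) = -415856*(-1/202417) + (((1 + 1/(-521))/(-521) + (-110 + (1/(-521))²)*(24 + 1/(-521)))/(24 + 1/(-521)))*(-1/155193) = 415856/202417 + ((-(1 - 1/521)/521 + (-110 + (-1/521)²)*(24 - 1/521))/(24 - 1/521))*(-1/155193) = 415856/202417 + ((-1/521*520/521 + (-110 + 1/271441)*(12503/521))/(12503/521))*(-1/155193) = 415856/202417 + (521*(-520/271441 - 29858509/271441*12503/521)/12503)*(-1/155193) = 415856/202417 + (521*(-520/271441 - 373320938027/141420761)/12503)*(-1/155193) = 415856/202417 + ((521/12503)*(-373321208947/141420761))*(-1/155193) = 415856/202417 - 373321208947/3393826823*(-1/155193) = 415856/202417 + 373321208947/526698166141839 = 219106159138232024083/106612662695932624863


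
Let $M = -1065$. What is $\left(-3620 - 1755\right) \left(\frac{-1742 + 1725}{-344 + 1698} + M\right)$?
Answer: $\frac{7750895125}{1354} \approx 5.7244 \cdot 10^{6}$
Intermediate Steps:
$\left(-3620 - 1755\right) \left(\frac{-1742 + 1725}{-344 + 1698} + M\right) = \left(-3620 - 1755\right) \left(\frac{-1742 + 1725}{-344 + 1698} - 1065\right) = - 5375 \left(- \frac{17}{1354} - 1065\right) = \left(-5375\right) \left(- \frac{1442027}{1354}\right) = \frac{7750895125}{1354}$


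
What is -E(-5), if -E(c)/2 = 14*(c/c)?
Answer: 28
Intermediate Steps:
E(c) = -28 (E(c) = -28*c/c = -28)
-E(-5) = -1*(-28) = 28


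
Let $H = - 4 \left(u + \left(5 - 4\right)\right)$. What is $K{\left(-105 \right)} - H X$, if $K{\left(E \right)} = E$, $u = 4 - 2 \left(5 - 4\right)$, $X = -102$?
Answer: $-1329$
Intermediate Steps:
$u = 2$ ($u = 4 - 2 \cdot 1 = 4 - 2 = 2$)
$H = -12$ ($H = - 4 \left(2 + \left(5 - 4\right)\right) = - 4 \left(2 + 1\right) = \left(-4\right) 3 = -12$)
$K{\left(-105 \right)} - H X = -105 - \left(-12\right) \left(-102\right) = -105 - 1224 = -1329$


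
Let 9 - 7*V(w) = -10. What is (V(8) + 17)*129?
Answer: 17802/7 ≈ 2543.1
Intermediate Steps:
V(w) = 19/7 (V(w) = 9/7 - 1/7*(-10) = 9/7 + 10/7 = 19/7)
(V(8) + 17)*129 = (19/7 + 17)*129 = (138/7)*129 = 17802/7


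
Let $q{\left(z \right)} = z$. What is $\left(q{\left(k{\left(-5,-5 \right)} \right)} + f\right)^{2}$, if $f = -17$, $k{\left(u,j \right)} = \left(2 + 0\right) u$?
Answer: $729$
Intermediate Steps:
$k{\left(u,j \right)} = 2 u$
$\left(q{\left(k{\left(-5,-5 \right)} \right)} + f\right)^{2} = \left(2 \left(-5\right) - 17\right)^{2} = \left(-10 - 17\right)^{2} = \left(-27\right)^{2} = 729$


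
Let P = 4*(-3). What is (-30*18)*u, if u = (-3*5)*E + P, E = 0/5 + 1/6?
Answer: 7830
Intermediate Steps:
P = -12
E = ⅙ (E = 0*(⅕) + 1*(⅙) = 0 + ⅙ = ⅙ ≈ 0.16667)
u = -29/2 (u = -3*5*(⅙) - 12 = -15*⅙ - 12 = -5/2 - 12 = -29/2 ≈ -14.500)
(-30*18)*u = -30*18*(-29/2) = -540*(-29/2) = 7830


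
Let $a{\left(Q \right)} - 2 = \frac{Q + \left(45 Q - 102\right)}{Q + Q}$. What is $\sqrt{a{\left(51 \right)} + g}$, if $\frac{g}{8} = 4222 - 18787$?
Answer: $12 i \sqrt{809} \approx 341.31 i$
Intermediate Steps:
$a{\left(Q \right)} = 2 + \frac{-102 + 46 Q}{2 Q}$ ($a{\left(Q \right)} = 2 + \frac{Q + \left(45 Q - 102\right)}{Q + Q} = 2 + \frac{Q + \left(-102 + 45 Q\right)}{2 Q} = 2 + \left(-102 + 46 Q\right) \frac{1}{2 Q} = 2 + \frac{-102 + 46 Q}{2 Q}$)
$g = -116520$ ($g = 8 \left(4222 - 18787\right) = 8 \left(-14565\right) = -116520$)
$\sqrt{a{\left(51 \right)} + g} = \sqrt{\left(25 - \frac{51}{51}\right) - 116520} = \sqrt{\left(25 - 1\right) - 116520} = \sqrt{24 - 116520} = \sqrt{-116496} = 12 i \sqrt{809}$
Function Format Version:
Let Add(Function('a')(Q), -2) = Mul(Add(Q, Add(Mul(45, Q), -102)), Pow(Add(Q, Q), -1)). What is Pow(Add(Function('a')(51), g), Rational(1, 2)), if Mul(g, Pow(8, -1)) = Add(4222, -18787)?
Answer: Mul(12, I, Pow(809, Rational(1, 2))) ≈ Mul(341.31, I)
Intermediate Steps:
Function('a')(Q) = Add(2, Mul(Rational(1, 2), Pow(Q, -1), Add(-102, Mul(46, Q)))) (Function('a')(Q) = Add(2, Mul(Add(Q, Add(Mul(45, Q), -102)), Pow(Add(Q, Q), -1))) = Add(2, Mul(Add(Q, Add(-102, Mul(45, Q))), Pow(Mul(2, Q), -1))) = Add(2, Mul(Add(-102, Mul(46, Q)), Mul(Rational(1, 2), Pow(Q, -1)))) = Add(2, Mul(Rational(1, 2), Pow(Q, -1), Add(-102, Mul(46, Q)))))
g = -116520 (g = Mul(8, Add(4222, -18787)) = Mul(8, -14565) = -116520)
Pow(Add(Function('a')(51), g), Rational(1, 2)) = Pow(Add(Add(25, Mul(-51, Pow(51, -1))), -116520), Rational(1, 2)) = Pow(Add(Add(25, Mul(-51, Rational(1, 51))), -116520), Rational(1, 2)) = Pow(Add(Add(25, -1), -116520), Rational(1, 2)) = Pow(Add(24, -116520), Rational(1, 2)) = Pow(-116496, Rational(1, 2)) = Mul(12, I, Pow(809, Rational(1, 2)))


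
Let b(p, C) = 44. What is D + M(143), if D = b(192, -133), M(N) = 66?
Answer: 110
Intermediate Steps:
D = 44
D + M(143) = 44 + 66 = 110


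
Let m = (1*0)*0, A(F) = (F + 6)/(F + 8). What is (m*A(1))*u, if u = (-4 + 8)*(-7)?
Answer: 0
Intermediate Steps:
A(F) = (6 + F)/(8 + F)
m = 0 (m = 0*0 = 0)
u = -28 (u = 4*(-7) = -28)
(m*A(1))*u = (0*((6 + 1)/(8 + 1)))*(-28) = (0*(7/9))*(-28) = 0*(-28) = 0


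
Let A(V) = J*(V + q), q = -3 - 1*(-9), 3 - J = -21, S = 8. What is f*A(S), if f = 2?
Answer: 672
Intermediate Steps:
J = 24 (J = 3 - 1*(-21) = 3 + 21 = 24)
q = 6 (q = -3 + 9 = 6)
A(V) = 144 + 24*V (A(V) = 24*(V + 6) = 24*(6 + V) = 144 + 24*V)
f*A(S) = 2*(144 + 24*8) = 2*(144 + 192) = 2*336 = 672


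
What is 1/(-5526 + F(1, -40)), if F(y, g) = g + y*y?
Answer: -1/5565 ≈ -0.00017969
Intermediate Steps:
F(y, g) = g + y²
1/(-5526 + F(1, -40)) = 1/(-5526 + (-40 + 1²)) = 1/(-5526 + (-40 + 1)) = 1/(-5526 - 39) = 1/(-5565) = -1/5565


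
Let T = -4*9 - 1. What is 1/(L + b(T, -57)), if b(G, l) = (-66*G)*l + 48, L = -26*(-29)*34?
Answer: -1/113510 ≈ -8.8098e-6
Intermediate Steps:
T = -37 (T = -36 - 1 = -37)
L = 25636 (L = 754*34 = 25636)
b(G, l) = 48 - 66*G*l (b(G, l) = -66*G*l + 48 = 48 - 66*G*l)
1/(L + b(T, -57)) = 1/(25636 + (48 - 66*(-37)*(-57))) = 1/(25636 + (48 - 139194)) = 1/(25636 - 139146) = 1/(-113510) = -1/113510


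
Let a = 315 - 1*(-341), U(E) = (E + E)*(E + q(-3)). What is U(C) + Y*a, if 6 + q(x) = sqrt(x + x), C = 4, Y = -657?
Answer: -431008 + 8*I*sqrt(6) ≈ -4.3101e+5 + 19.596*I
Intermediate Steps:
q(x) = -6 + sqrt(2)*sqrt(x) (q(x) = -6 + sqrt(x + x) = -6 + sqrt(2*x) = -6 + sqrt(2)*sqrt(x))
U(E) = 2*E*(-6 + E + I*sqrt(6)) (U(E) = (E + E)*(E + (-6 + sqrt(2)*sqrt(-3))) = (2*E)*(E + (-6 + sqrt(2)*(I*sqrt(3)))) = (2*E)*(E + (-6 + I*sqrt(6))) = (2*E)*(-6 + E + I*sqrt(6)) = 2*E*(-6 + E + I*sqrt(6)))
a = 656 (a = 315 + 341 = 656)
U(C) + Y*a = 2*4*(-6 + 4 + I*sqrt(6)) - 657*656 = 2*4*(-2 + I*sqrt(6)) - 430992 = (-16 + 8*I*sqrt(6)) - 430992 = -431008 + 8*I*sqrt(6)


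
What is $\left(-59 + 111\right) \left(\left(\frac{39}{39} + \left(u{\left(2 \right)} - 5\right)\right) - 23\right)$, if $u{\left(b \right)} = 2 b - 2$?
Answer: $-1300$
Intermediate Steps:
$u{\left(b \right)} = -2 + 2 b$
$\left(-59 + 111\right) \left(\left(\frac{39}{39} + \left(u{\left(2 \right)} - 5\right)\right) - 23\right) = \left(-59 + 111\right) \left(\left(\frac{39}{39} + \left(\left(-2 + 2 \cdot 2\right) - 5\right)\right) - 23\right) = 52 \left(\left(39 \cdot \frac{1}{39} + \left(\left(-2 + 4\right) - 5\right)\right) - 23\right) = 52 \left(\left(1 + \left(2 - 5\right)\right) - 23\right) = 52 \left(\left(1 - 3\right) - 23\right) = 52 \left(-2 - 23\right) = 52 \left(-25\right) = -1300$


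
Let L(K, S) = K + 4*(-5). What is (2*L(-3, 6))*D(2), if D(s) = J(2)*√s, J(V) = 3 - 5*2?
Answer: 322*√2 ≈ 455.38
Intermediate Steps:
L(K, S) = -20 + K (L(K, S) = K - 20 = -20 + K)
J(V) = -7 (J(V) = 3 - 10 = -7)
D(s) = -7*√s
(2*L(-3, 6))*D(2) = (2*(-20 - 3))*(-7*√2) = (2*(-23))*(-7*√2) = -(-322)*√2 = 322*√2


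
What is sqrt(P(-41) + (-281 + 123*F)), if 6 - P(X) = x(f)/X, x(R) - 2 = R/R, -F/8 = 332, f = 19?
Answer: 2*I*sqrt(137406170)/41 ≈ 571.81*I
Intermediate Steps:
F = -2656 (F = -8*332 = -2656)
x(R) = 3 (x(R) = 2 + R/R = 2 + 1 = 3)
P(X) = 6 - 3/X
sqrt(P(-41) + (-281 + 123*F)) = sqrt((6 - 3/(-41)) + (-281 + 123*(-2656))) = sqrt((6 - 3*(-1/41)) + (-281 - 326688)) = sqrt((6 + 3/41) - 326969) = sqrt(249/41 - 326969) = sqrt(-13405480/41) = 2*I*sqrt(137406170)/41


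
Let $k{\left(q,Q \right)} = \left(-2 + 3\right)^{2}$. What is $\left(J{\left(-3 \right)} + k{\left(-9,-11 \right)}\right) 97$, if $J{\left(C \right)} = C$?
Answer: $-194$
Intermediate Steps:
$k{\left(q,Q \right)} = 1$ ($k{\left(q,Q \right)} = 1^{2} = 1$)
$\left(J{\left(-3 \right)} + k{\left(-9,-11 \right)}\right) 97 = \left(-3 + 1\right) 97 = \left(-2\right) 97 = -194$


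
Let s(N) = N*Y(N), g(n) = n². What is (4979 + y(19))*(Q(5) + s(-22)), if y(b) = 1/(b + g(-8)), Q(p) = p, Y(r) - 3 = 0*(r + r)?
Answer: -25208738/83 ≈ -3.0372e+5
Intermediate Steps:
Y(r) = 3 (Y(r) = 3 + 0*(r + r) = 3 + 0*(2*r) = 3 + 0 = 3)
s(N) = 3*N (s(N) = N*3 = 3*N)
y(b) = 1/(64 + b) (y(b) = 1/(b + (-8)²) = 1/(b + 64) = 1/(64 + b))
(4979 + y(19))*(Q(5) + s(-22)) = (4979 + 1/(64 + 19))*(5 + 3*(-22)) = (4979 + 1/83)*(5 - 66) = (4979 + 1/83)*(-61) = (413258/83)*(-61) = -25208738/83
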